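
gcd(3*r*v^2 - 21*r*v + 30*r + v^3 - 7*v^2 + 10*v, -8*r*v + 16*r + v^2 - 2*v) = v - 2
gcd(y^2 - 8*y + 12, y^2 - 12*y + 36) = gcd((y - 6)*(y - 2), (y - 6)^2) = y - 6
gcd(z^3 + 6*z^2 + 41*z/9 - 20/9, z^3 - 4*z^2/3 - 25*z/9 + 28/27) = z^2 + z - 4/9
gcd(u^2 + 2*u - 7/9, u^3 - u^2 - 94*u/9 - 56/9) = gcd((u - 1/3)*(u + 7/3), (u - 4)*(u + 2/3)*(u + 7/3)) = u + 7/3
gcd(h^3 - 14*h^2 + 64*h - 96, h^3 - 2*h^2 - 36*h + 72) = h - 6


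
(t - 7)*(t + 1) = t^2 - 6*t - 7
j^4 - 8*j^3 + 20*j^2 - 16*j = j*(j - 4)*(j - 2)^2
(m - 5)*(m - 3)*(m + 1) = m^3 - 7*m^2 + 7*m + 15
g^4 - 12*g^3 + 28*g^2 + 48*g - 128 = (g - 8)*(g - 4)*(g - 2)*(g + 2)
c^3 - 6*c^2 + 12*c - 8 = (c - 2)^3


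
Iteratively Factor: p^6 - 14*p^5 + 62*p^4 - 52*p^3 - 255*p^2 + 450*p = (p - 5)*(p^5 - 9*p^4 + 17*p^3 + 33*p^2 - 90*p) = (p - 5)*(p - 3)*(p^4 - 6*p^3 - p^2 + 30*p) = (p - 5)^2*(p - 3)*(p^3 - p^2 - 6*p) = (p - 5)^2*(p - 3)*(p + 2)*(p^2 - 3*p) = (p - 5)^2*(p - 3)^2*(p + 2)*(p)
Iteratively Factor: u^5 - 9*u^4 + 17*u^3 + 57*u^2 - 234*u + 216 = (u - 3)*(u^4 - 6*u^3 - u^2 + 54*u - 72) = (u - 3)*(u - 2)*(u^3 - 4*u^2 - 9*u + 36) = (u - 3)^2*(u - 2)*(u^2 - u - 12) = (u - 4)*(u - 3)^2*(u - 2)*(u + 3)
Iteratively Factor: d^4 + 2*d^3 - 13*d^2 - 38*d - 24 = (d + 2)*(d^3 - 13*d - 12) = (d + 1)*(d + 2)*(d^2 - d - 12) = (d + 1)*(d + 2)*(d + 3)*(d - 4)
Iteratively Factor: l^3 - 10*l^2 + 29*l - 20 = (l - 1)*(l^2 - 9*l + 20) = (l - 5)*(l - 1)*(l - 4)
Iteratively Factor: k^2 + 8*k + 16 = (k + 4)*(k + 4)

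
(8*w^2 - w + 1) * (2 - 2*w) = -16*w^3 + 18*w^2 - 4*w + 2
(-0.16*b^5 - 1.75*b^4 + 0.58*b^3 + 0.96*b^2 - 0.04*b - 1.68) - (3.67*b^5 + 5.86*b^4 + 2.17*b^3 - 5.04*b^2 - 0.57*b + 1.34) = -3.83*b^5 - 7.61*b^4 - 1.59*b^3 + 6.0*b^2 + 0.53*b - 3.02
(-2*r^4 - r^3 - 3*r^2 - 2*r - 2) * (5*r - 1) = -10*r^5 - 3*r^4 - 14*r^3 - 7*r^2 - 8*r + 2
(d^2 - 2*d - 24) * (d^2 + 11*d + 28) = d^4 + 9*d^3 - 18*d^2 - 320*d - 672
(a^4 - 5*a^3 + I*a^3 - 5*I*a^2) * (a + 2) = a^5 - 3*a^4 + I*a^4 - 10*a^3 - 3*I*a^3 - 10*I*a^2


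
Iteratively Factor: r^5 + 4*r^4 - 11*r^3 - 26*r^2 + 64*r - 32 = (r + 4)*(r^4 - 11*r^2 + 18*r - 8) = (r - 1)*(r + 4)*(r^3 + r^2 - 10*r + 8) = (r - 1)^2*(r + 4)*(r^2 + 2*r - 8) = (r - 1)^2*(r + 4)^2*(r - 2)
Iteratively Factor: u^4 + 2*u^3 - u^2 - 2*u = (u - 1)*(u^3 + 3*u^2 + 2*u) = u*(u - 1)*(u^2 + 3*u + 2) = u*(u - 1)*(u + 1)*(u + 2)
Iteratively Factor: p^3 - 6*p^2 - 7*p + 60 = (p + 3)*(p^2 - 9*p + 20) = (p - 5)*(p + 3)*(p - 4)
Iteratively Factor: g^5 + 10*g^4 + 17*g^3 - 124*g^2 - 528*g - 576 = (g + 3)*(g^4 + 7*g^3 - 4*g^2 - 112*g - 192) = (g + 3)^2*(g^3 + 4*g^2 - 16*g - 64) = (g + 3)^2*(g + 4)*(g^2 - 16) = (g - 4)*(g + 3)^2*(g + 4)*(g + 4)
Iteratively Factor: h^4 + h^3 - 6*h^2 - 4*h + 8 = (h - 2)*(h^3 + 3*h^2 - 4) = (h - 2)*(h - 1)*(h^2 + 4*h + 4) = (h - 2)*(h - 1)*(h + 2)*(h + 2)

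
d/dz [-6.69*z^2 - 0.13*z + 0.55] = -13.38*z - 0.13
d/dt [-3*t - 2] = -3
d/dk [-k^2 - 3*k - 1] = -2*k - 3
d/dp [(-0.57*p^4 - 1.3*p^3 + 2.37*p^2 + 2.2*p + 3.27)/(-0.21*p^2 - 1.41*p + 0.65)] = (0.2394*p^5 + 2.6841*p^4 + 2.184*p^3 - 5.4147*p^2 + 4.4544*p + 6.0407)/(0.0441*p^4 + 0.5922*p^3 + 1.7151*p^2 - 1.833*p + 0.4225)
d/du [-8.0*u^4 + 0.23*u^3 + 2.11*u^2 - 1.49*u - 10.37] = -32.0*u^3 + 0.69*u^2 + 4.22*u - 1.49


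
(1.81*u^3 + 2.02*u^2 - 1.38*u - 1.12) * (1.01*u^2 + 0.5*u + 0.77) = 1.8281*u^5 + 2.9452*u^4 + 1.0099*u^3 - 0.2658*u^2 - 1.6226*u - 0.8624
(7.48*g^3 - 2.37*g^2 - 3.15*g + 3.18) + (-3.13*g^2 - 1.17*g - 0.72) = 7.48*g^3 - 5.5*g^2 - 4.32*g + 2.46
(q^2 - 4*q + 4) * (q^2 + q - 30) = q^4 - 3*q^3 - 30*q^2 + 124*q - 120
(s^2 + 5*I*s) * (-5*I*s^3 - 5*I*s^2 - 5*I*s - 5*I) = -5*I*s^5 + 25*s^4 - 5*I*s^4 + 25*s^3 - 5*I*s^3 + 25*s^2 - 5*I*s^2 + 25*s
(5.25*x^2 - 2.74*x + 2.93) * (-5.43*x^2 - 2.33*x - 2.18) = -28.5075*x^4 + 2.6457*x^3 - 20.9707*x^2 - 0.853699999999999*x - 6.3874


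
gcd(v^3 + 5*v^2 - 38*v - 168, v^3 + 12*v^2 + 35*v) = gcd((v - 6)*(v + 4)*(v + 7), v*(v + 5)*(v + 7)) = v + 7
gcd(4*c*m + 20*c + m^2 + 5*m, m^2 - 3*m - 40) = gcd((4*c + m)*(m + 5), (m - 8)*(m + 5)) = m + 5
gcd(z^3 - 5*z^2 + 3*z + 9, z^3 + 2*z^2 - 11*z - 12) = z^2 - 2*z - 3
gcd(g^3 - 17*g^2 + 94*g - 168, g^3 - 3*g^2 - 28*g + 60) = g - 6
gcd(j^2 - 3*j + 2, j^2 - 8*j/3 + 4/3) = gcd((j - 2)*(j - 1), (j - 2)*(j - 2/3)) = j - 2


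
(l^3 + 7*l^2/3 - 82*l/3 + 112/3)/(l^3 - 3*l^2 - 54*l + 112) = (l - 8/3)/(l - 8)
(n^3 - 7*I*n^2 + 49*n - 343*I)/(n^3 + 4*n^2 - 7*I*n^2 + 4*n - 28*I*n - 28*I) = (n^2 + 49)/(n^2 + 4*n + 4)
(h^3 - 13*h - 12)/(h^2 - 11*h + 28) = (h^2 + 4*h + 3)/(h - 7)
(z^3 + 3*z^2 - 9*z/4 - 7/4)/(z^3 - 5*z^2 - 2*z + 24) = (4*z^3 + 12*z^2 - 9*z - 7)/(4*(z^3 - 5*z^2 - 2*z + 24))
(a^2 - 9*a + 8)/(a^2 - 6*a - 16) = (a - 1)/(a + 2)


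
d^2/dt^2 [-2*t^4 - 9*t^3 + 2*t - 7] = 6*t*(-4*t - 9)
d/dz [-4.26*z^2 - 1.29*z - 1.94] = -8.52*z - 1.29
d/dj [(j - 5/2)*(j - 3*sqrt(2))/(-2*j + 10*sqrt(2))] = (-j^2 + 10*sqrt(2)*j - 30 - 5*sqrt(2))/(2*(j^2 - 10*sqrt(2)*j + 50))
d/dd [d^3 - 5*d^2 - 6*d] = 3*d^2 - 10*d - 6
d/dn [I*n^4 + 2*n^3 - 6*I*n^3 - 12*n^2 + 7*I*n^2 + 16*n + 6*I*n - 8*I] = 4*I*n^3 + n^2*(6 - 18*I) + n*(-24 + 14*I) + 16 + 6*I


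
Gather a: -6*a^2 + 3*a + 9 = -6*a^2 + 3*a + 9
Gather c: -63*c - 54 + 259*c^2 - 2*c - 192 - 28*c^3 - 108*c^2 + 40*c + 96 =-28*c^3 + 151*c^2 - 25*c - 150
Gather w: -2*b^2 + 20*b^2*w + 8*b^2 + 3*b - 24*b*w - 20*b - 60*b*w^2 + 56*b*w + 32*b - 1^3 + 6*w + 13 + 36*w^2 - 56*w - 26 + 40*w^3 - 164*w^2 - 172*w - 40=6*b^2 + 15*b + 40*w^3 + w^2*(-60*b - 128) + w*(20*b^2 + 32*b - 222) - 54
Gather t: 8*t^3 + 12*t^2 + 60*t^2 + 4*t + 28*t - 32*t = 8*t^3 + 72*t^2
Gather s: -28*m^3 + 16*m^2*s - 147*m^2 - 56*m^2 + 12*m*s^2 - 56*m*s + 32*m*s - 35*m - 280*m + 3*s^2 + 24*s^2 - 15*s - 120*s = -28*m^3 - 203*m^2 - 315*m + s^2*(12*m + 27) + s*(16*m^2 - 24*m - 135)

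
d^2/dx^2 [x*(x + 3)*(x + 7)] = 6*x + 20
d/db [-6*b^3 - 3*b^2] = 6*b*(-3*b - 1)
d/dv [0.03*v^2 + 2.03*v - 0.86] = 0.06*v + 2.03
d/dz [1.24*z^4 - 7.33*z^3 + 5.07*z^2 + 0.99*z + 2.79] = 4.96*z^3 - 21.99*z^2 + 10.14*z + 0.99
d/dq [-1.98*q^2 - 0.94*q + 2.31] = -3.96*q - 0.94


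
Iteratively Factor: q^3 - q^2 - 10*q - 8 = (q + 1)*(q^2 - 2*q - 8) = (q - 4)*(q + 1)*(q + 2)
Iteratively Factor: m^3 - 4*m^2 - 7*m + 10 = (m - 5)*(m^2 + m - 2) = (m - 5)*(m + 2)*(m - 1)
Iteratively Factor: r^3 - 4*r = (r - 2)*(r^2 + 2*r) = (r - 2)*(r + 2)*(r)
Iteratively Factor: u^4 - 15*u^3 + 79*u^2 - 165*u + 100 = (u - 4)*(u^3 - 11*u^2 + 35*u - 25) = (u - 5)*(u - 4)*(u^2 - 6*u + 5) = (u - 5)*(u - 4)*(u - 1)*(u - 5)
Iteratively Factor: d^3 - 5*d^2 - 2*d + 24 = (d + 2)*(d^2 - 7*d + 12) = (d - 4)*(d + 2)*(d - 3)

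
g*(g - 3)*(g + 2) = g^3 - g^2 - 6*g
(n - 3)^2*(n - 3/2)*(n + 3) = n^4 - 9*n^3/2 - 9*n^2/2 + 81*n/2 - 81/2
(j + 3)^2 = j^2 + 6*j + 9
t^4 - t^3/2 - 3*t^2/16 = t^2*(t - 3/4)*(t + 1/4)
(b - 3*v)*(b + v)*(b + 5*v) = b^3 + 3*b^2*v - 13*b*v^2 - 15*v^3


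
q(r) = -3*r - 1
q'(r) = -3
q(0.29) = -1.87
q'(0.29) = -3.00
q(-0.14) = -0.58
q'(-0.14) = -3.00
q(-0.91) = 1.73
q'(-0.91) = -3.00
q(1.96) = -6.88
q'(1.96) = -3.00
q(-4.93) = 13.79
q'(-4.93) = -3.00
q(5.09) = -16.27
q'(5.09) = -3.00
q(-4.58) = 12.74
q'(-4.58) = -3.00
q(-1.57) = 3.71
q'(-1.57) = -3.00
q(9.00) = -28.00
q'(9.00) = -3.00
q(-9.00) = 26.00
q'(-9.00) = -3.00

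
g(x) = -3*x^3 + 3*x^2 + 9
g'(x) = -9*x^2 + 6*x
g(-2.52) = 76.06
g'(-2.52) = -72.27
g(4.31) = -175.46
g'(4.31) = -141.32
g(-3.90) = 232.59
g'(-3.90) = -160.29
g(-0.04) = 9.00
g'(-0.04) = -0.25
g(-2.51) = 75.34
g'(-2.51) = -71.76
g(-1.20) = 18.50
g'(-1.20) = -20.16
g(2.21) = -8.73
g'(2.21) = -30.70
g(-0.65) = 11.09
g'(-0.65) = -7.70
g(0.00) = 9.00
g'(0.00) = 0.00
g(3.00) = -45.00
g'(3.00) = -63.00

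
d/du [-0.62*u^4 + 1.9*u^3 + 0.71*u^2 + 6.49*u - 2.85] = -2.48*u^3 + 5.7*u^2 + 1.42*u + 6.49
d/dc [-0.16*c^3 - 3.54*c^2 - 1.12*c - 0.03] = -0.48*c^2 - 7.08*c - 1.12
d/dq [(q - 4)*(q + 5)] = 2*q + 1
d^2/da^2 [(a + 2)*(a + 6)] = 2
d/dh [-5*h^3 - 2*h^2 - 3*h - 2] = -15*h^2 - 4*h - 3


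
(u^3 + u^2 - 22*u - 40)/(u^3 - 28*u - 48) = (u - 5)/(u - 6)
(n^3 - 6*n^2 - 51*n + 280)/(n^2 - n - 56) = n - 5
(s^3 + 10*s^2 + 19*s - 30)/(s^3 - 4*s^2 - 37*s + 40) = (s + 6)/(s - 8)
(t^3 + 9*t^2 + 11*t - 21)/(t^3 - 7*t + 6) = (t + 7)/(t - 2)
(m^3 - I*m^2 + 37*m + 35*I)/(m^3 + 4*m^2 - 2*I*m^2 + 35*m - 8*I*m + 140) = (m + I)/(m + 4)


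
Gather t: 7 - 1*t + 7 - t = 14 - 2*t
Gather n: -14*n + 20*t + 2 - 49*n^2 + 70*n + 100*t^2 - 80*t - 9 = -49*n^2 + 56*n + 100*t^2 - 60*t - 7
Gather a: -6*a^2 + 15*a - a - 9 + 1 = -6*a^2 + 14*a - 8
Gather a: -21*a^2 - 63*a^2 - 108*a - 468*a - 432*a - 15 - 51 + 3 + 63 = -84*a^2 - 1008*a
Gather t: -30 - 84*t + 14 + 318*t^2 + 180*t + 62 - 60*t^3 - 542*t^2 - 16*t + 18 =-60*t^3 - 224*t^2 + 80*t + 64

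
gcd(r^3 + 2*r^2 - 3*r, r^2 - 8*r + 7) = r - 1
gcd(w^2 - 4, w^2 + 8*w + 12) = w + 2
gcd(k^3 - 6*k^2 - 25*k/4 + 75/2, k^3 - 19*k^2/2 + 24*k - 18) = k - 6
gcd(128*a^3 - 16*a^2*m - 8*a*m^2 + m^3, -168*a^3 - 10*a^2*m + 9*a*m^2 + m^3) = 4*a - m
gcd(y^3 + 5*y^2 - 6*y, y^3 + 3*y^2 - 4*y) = y^2 - y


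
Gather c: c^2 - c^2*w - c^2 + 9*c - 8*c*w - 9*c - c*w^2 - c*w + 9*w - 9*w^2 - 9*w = -c^2*w + c*(-w^2 - 9*w) - 9*w^2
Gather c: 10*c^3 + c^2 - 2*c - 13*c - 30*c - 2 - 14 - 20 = 10*c^3 + c^2 - 45*c - 36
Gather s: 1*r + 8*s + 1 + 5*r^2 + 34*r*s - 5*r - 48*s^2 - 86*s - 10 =5*r^2 - 4*r - 48*s^2 + s*(34*r - 78) - 9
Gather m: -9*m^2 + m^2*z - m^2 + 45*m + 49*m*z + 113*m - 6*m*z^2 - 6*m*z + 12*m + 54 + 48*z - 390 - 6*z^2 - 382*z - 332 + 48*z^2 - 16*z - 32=m^2*(z - 10) + m*(-6*z^2 + 43*z + 170) + 42*z^2 - 350*z - 700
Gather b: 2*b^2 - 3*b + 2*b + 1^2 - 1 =2*b^2 - b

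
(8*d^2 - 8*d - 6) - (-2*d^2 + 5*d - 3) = 10*d^2 - 13*d - 3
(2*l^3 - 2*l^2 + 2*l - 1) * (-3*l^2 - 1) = -6*l^5 + 6*l^4 - 8*l^3 + 5*l^2 - 2*l + 1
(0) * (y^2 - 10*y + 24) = 0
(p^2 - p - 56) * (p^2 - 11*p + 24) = p^4 - 12*p^3 - 21*p^2 + 592*p - 1344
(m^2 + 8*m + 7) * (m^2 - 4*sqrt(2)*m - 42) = m^4 - 4*sqrt(2)*m^3 + 8*m^3 - 32*sqrt(2)*m^2 - 35*m^2 - 336*m - 28*sqrt(2)*m - 294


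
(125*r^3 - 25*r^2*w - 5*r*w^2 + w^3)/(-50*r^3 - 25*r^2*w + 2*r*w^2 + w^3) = (-5*r + w)/(2*r + w)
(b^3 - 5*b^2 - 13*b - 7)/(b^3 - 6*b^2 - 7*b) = (b + 1)/b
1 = 1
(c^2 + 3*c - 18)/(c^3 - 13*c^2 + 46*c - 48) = (c + 6)/(c^2 - 10*c + 16)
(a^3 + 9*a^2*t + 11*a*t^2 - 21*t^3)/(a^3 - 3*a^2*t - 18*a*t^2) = (-a^2 - 6*a*t + 7*t^2)/(a*(-a + 6*t))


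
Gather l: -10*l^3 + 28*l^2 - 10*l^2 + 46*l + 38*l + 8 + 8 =-10*l^3 + 18*l^2 + 84*l + 16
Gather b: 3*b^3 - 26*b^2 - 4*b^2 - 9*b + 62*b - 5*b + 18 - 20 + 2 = 3*b^3 - 30*b^2 + 48*b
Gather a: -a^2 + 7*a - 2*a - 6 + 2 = -a^2 + 5*a - 4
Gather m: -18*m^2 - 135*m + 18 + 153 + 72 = -18*m^2 - 135*m + 243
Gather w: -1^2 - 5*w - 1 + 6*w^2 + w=6*w^2 - 4*w - 2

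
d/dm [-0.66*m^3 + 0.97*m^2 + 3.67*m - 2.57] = -1.98*m^2 + 1.94*m + 3.67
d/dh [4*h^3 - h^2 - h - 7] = 12*h^2 - 2*h - 1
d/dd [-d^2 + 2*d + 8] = 2 - 2*d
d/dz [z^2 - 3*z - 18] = 2*z - 3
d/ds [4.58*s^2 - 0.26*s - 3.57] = 9.16*s - 0.26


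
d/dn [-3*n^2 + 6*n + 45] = 6 - 6*n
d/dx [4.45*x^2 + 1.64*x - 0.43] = 8.9*x + 1.64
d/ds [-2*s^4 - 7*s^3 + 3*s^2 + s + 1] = -8*s^3 - 21*s^2 + 6*s + 1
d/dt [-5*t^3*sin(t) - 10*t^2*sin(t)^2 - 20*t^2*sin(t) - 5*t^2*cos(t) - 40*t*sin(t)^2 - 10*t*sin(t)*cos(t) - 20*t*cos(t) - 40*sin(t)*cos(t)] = -5*t^3*cos(t) - 10*t^2*sin(t) - 10*t^2*sin(2*t) - 20*t^2*cos(t) - 20*t*sin(t) - 40*t*sin(2*t) - 10*t*cos(t) - 10*t - 5*sin(2*t) - 20*cos(t) - 20*cos(2*t) - 20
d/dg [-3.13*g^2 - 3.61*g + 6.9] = -6.26*g - 3.61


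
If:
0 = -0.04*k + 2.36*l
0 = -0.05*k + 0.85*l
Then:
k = 0.00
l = 0.00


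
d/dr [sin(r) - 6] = cos(r)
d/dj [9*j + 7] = 9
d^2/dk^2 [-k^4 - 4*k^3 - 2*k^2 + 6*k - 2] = -12*k^2 - 24*k - 4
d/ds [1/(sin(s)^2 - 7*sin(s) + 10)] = (7 - 2*sin(s))*cos(s)/(sin(s)^2 - 7*sin(s) + 10)^2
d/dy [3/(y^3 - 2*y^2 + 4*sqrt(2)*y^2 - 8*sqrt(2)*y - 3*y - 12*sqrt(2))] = 3*(-3*y^2 - 8*sqrt(2)*y + 4*y + 3 + 8*sqrt(2))/(-y^3 - 4*sqrt(2)*y^2 + 2*y^2 + 3*y + 8*sqrt(2)*y + 12*sqrt(2))^2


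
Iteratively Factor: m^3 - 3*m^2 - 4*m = (m + 1)*(m^2 - 4*m) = m*(m + 1)*(m - 4)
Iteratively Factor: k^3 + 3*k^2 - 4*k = (k)*(k^2 + 3*k - 4) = k*(k - 1)*(k + 4)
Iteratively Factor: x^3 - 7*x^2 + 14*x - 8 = (x - 2)*(x^2 - 5*x + 4) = (x - 2)*(x - 1)*(x - 4)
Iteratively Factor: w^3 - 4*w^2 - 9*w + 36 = (w - 4)*(w^2 - 9) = (w - 4)*(w + 3)*(w - 3)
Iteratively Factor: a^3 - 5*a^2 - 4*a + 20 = (a - 5)*(a^2 - 4) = (a - 5)*(a - 2)*(a + 2)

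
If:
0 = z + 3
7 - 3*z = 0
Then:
No Solution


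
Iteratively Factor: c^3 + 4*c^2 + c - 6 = (c + 2)*(c^2 + 2*c - 3) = (c - 1)*(c + 2)*(c + 3)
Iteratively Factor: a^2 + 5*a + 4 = (a + 4)*(a + 1)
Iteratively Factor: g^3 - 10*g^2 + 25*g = (g - 5)*(g^2 - 5*g) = g*(g - 5)*(g - 5)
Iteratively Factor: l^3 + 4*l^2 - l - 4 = (l + 4)*(l^2 - 1) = (l + 1)*(l + 4)*(l - 1)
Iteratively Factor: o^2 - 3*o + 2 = (o - 2)*(o - 1)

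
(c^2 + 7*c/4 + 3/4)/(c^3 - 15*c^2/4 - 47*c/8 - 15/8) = 2*(c + 1)/(2*c^2 - 9*c - 5)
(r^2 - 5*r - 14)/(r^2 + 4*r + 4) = (r - 7)/(r + 2)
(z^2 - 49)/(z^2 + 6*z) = (z^2 - 49)/(z*(z + 6))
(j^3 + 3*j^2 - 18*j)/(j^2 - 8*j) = (j^2 + 3*j - 18)/(j - 8)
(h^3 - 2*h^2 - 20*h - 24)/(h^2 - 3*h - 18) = (h^2 + 4*h + 4)/(h + 3)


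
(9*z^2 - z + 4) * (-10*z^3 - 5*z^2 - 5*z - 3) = -90*z^5 - 35*z^4 - 80*z^3 - 42*z^2 - 17*z - 12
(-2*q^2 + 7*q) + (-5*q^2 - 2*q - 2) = -7*q^2 + 5*q - 2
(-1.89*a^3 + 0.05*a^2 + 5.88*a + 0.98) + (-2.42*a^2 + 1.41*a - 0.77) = -1.89*a^3 - 2.37*a^2 + 7.29*a + 0.21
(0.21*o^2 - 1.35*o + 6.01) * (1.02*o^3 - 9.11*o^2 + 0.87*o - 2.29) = 0.2142*o^5 - 3.2901*o^4 + 18.6114*o^3 - 56.4065*o^2 + 8.3202*o - 13.7629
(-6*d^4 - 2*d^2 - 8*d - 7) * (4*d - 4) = -24*d^5 + 24*d^4 - 8*d^3 - 24*d^2 + 4*d + 28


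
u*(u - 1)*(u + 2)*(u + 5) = u^4 + 6*u^3 + 3*u^2 - 10*u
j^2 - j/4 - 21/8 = (j - 7/4)*(j + 3/2)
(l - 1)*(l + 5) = l^2 + 4*l - 5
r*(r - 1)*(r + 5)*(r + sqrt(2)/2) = r^4 + sqrt(2)*r^3/2 + 4*r^3 - 5*r^2 + 2*sqrt(2)*r^2 - 5*sqrt(2)*r/2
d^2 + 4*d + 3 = (d + 1)*(d + 3)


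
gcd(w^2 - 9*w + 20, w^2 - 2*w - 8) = w - 4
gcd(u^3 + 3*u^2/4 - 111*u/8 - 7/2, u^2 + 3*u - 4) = u + 4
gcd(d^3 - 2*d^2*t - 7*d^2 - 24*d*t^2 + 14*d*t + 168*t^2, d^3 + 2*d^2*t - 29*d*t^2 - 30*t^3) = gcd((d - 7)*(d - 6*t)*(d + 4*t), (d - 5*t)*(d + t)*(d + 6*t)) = 1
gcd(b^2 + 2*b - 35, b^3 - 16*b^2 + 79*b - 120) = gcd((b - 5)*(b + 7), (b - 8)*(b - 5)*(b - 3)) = b - 5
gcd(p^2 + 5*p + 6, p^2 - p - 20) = 1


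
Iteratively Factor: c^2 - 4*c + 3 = (c - 3)*(c - 1)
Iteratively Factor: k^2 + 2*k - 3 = (k - 1)*(k + 3)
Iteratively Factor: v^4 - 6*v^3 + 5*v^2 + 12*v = (v - 4)*(v^3 - 2*v^2 - 3*v) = v*(v - 4)*(v^2 - 2*v - 3) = v*(v - 4)*(v - 3)*(v + 1)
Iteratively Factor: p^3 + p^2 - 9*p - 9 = (p + 3)*(p^2 - 2*p - 3) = (p + 1)*(p + 3)*(p - 3)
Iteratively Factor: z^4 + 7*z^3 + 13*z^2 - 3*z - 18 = (z + 3)*(z^3 + 4*z^2 + z - 6) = (z + 3)^2*(z^2 + z - 2) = (z - 1)*(z + 3)^2*(z + 2)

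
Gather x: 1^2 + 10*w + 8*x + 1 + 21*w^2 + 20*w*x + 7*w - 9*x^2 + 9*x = 21*w^2 + 17*w - 9*x^2 + x*(20*w + 17) + 2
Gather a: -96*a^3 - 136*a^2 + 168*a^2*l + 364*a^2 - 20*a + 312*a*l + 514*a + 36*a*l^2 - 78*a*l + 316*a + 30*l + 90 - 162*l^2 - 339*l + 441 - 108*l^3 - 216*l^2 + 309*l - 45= -96*a^3 + a^2*(168*l + 228) + a*(36*l^2 + 234*l + 810) - 108*l^3 - 378*l^2 + 486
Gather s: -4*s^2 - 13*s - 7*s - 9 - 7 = -4*s^2 - 20*s - 16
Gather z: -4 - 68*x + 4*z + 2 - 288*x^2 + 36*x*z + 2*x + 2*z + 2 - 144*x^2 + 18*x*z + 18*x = -432*x^2 - 48*x + z*(54*x + 6)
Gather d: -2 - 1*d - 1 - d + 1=-2*d - 2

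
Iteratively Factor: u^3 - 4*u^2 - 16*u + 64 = (u - 4)*(u^2 - 16) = (u - 4)^2*(u + 4)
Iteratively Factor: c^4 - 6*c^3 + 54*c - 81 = (c - 3)*(c^3 - 3*c^2 - 9*c + 27) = (c - 3)*(c + 3)*(c^2 - 6*c + 9) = (c - 3)^2*(c + 3)*(c - 3)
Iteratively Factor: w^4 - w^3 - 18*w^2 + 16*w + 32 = (w - 4)*(w^3 + 3*w^2 - 6*w - 8) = (w - 4)*(w + 1)*(w^2 + 2*w - 8) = (w - 4)*(w - 2)*(w + 1)*(w + 4)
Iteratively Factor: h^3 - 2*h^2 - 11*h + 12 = (h + 3)*(h^2 - 5*h + 4) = (h - 4)*(h + 3)*(h - 1)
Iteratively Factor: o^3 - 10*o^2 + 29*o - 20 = (o - 1)*(o^2 - 9*o + 20) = (o - 4)*(o - 1)*(o - 5)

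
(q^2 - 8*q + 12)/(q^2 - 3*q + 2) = (q - 6)/(q - 1)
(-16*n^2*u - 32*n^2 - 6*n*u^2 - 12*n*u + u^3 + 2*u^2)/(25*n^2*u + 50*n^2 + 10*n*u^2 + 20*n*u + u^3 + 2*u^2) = (-16*n^2 - 6*n*u + u^2)/(25*n^2 + 10*n*u + u^2)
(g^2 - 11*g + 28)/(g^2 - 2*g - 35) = (g - 4)/(g + 5)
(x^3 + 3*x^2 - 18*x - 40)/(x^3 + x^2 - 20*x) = (x + 2)/x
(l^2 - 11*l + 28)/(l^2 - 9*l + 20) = (l - 7)/(l - 5)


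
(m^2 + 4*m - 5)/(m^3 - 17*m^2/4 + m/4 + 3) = 4*(m + 5)/(4*m^2 - 13*m - 12)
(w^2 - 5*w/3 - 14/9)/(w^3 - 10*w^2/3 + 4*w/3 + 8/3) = (w - 7/3)/(w^2 - 4*w + 4)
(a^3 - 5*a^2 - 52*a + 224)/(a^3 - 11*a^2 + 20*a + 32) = (a + 7)/(a + 1)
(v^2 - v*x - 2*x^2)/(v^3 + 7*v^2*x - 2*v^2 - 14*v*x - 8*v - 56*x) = (-v^2 + v*x + 2*x^2)/(-v^3 - 7*v^2*x + 2*v^2 + 14*v*x + 8*v + 56*x)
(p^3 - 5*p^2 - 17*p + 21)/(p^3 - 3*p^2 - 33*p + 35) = (p + 3)/(p + 5)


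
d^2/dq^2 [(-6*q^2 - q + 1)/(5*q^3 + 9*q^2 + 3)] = 6*(-50*q^6 - 25*q^5 + 5*q^4 + 303*q^3 + 273*q^2 + 12*q - 27)/(125*q^9 + 675*q^8 + 1215*q^7 + 954*q^6 + 810*q^5 + 729*q^4 + 135*q^3 + 243*q^2 + 27)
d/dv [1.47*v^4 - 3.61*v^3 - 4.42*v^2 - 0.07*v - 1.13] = 5.88*v^3 - 10.83*v^2 - 8.84*v - 0.07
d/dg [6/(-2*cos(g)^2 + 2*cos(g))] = 3*(sin(g)/cos(g)^2 - 2*tan(g))/(cos(g) - 1)^2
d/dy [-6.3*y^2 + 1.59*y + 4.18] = 1.59 - 12.6*y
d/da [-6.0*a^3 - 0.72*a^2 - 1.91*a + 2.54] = -18.0*a^2 - 1.44*a - 1.91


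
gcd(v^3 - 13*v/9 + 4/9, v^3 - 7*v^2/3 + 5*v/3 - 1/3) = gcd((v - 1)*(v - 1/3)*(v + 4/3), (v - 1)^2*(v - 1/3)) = v^2 - 4*v/3 + 1/3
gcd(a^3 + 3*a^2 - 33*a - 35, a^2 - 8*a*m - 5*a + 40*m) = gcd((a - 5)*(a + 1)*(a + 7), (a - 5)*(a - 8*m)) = a - 5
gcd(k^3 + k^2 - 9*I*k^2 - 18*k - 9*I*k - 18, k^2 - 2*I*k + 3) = k - 3*I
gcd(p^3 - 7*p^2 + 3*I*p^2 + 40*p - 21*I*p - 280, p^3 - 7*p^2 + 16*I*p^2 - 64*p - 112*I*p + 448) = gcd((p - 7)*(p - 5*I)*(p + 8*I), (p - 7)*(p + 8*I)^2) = p^2 + p*(-7 + 8*I) - 56*I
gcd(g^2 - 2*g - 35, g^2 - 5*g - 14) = g - 7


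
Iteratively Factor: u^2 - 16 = (u + 4)*(u - 4)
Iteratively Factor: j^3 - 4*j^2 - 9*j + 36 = (j - 3)*(j^2 - j - 12) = (j - 3)*(j + 3)*(j - 4)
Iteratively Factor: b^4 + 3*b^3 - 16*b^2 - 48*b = (b - 4)*(b^3 + 7*b^2 + 12*b) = (b - 4)*(b + 3)*(b^2 + 4*b) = (b - 4)*(b + 3)*(b + 4)*(b)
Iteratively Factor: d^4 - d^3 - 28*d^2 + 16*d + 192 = (d - 4)*(d^3 + 3*d^2 - 16*d - 48) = (d - 4)*(d + 4)*(d^2 - d - 12) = (d - 4)*(d + 3)*(d + 4)*(d - 4)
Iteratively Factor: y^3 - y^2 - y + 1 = (y - 1)*(y^2 - 1) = (y - 1)^2*(y + 1)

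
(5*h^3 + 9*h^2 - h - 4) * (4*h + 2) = 20*h^4 + 46*h^3 + 14*h^2 - 18*h - 8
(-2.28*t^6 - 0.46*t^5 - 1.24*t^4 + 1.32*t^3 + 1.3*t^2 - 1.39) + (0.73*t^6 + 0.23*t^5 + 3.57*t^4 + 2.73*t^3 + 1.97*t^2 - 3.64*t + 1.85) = -1.55*t^6 - 0.23*t^5 + 2.33*t^4 + 4.05*t^3 + 3.27*t^2 - 3.64*t + 0.46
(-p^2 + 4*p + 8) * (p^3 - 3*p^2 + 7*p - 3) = -p^5 + 7*p^4 - 11*p^3 + 7*p^2 + 44*p - 24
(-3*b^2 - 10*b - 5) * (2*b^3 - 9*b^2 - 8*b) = -6*b^5 + 7*b^4 + 104*b^3 + 125*b^2 + 40*b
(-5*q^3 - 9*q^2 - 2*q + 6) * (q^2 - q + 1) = -5*q^5 - 4*q^4 + 2*q^3 - q^2 - 8*q + 6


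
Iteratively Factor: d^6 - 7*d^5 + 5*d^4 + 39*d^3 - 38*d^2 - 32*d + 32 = (d - 4)*(d^5 - 3*d^4 - 7*d^3 + 11*d^2 + 6*d - 8) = (d - 4)*(d + 2)*(d^4 - 5*d^3 + 3*d^2 + 5*d - 4) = (d - 4)*(d + 1)*(d + 2)*(d^3 - 6*d^2 + 9*d - 4) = (d - 4)*(d - 1)*(d + 1)*(d + 2)*(d^2 - 5*d + 4) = (d - 4)^2*(d - 1)*(d + 1)*(d + 2)*(d - 1)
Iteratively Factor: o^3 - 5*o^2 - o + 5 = (o - 5)*(o^2 - 1) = (o - 5)*(o - 1)*(o + 1)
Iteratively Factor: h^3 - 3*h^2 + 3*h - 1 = (h - 1)*(h^2 - 2*h + 1) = (h - 1)^2*(h - 1)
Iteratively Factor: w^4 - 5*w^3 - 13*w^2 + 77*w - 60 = (w - 1)*(w^3 - 4*w^2 - 17*w + 60) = (w - 5)*(w - 1)*(w^2 + w - 12) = (w - 5)*(w - 3)*(w - 1)*(w + 4)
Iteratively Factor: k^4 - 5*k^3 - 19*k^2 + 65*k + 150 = (k + 3)*(k^3 - 8*k^2 + 5*k + 50) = (k - 5)*(k + 3)*(k^2 - 3*k - 10) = (k - 5)*(k + 2)*(k + 3)*(k - 5)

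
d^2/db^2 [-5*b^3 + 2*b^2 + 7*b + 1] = 4 - 30*b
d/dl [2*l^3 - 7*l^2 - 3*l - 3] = 6*l^2 - 14*l - 3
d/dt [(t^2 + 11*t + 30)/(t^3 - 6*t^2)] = (-t^3 - 22*t^2 - 24*t + 360)/(t^3*(t^2 - 12*t + 36))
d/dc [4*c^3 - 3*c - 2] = 12*c^2 - 3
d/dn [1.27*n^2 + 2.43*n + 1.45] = 2.54*n + 2.43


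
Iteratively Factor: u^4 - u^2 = (u + 1)*(u^3 - u^2) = (u - 1)*(u + 1)*(u^2) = u*(u - 1)*(u + 1)*(u)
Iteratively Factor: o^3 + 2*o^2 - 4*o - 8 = (o - 2)*(o^2 + 4*o + 4) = (o - 2)*(o + 2)*(o + 2)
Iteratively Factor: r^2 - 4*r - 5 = (r - 5)*(r + 1)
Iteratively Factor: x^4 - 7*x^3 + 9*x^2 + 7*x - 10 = (x + 1)*(x^3 - 8*x^2 + 17*x - 10) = (x - 2)*(x + 1)*(x^2 - 6*x + 5) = (x - 2)*(x - 1)*(x + 1)*(x - 5)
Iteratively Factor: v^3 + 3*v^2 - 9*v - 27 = (v + 3)*(v^2 - 9) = (v + 3)^2*(v - 3)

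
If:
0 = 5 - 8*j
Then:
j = 5/8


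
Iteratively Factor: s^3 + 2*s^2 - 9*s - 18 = (s + 2)*(s^2 - 9) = (s - 3)*(s + 2)*(s + 3)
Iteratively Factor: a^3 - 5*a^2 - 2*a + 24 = (a - 3)*(a^2 - 2*a - 8) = (a - 4)*(a - 3)*(a + 2)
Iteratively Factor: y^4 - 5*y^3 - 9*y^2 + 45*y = (y)*(y^3 - 5*y^2 - 9*y + 45) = y*(y - 3)*(y^2 - 2*y - 15) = y*(y - 3)*(y + 3)*(y - 5)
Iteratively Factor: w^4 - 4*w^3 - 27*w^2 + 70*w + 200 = (w - 5)*(w^3 + w^2 - 22*w - 40) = (w - 5)*(w + 4)*(w^2 - 3*w - 10) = (w - 5)*(w + 2)*(w + 4)*(w - 5)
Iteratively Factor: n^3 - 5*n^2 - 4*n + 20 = (n - 2)*(n^2 - 3*n - 10) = (n - 5)*(n - 2)*(n + 2)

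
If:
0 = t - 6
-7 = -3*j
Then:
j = 7/3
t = 6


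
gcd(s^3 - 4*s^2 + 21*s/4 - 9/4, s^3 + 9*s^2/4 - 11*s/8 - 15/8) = s - 1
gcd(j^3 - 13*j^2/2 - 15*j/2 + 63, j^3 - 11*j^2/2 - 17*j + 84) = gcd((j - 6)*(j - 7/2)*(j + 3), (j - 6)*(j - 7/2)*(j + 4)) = j^2 - 19*j/2 + 21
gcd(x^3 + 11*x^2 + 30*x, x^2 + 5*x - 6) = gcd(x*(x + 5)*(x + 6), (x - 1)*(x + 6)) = x + 6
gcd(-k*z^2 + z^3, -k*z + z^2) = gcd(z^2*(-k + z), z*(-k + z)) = -k*z + z^2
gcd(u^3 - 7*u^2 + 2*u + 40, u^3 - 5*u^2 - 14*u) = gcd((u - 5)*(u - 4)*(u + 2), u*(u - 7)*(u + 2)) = u + 2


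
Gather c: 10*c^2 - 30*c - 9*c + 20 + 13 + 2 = 10*c^2 - 39*c + 35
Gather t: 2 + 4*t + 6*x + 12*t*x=t*(12*x + 4) + 6*x + 2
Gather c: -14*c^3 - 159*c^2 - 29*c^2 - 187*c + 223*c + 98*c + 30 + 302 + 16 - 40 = -14*c^3 - 188*c^2 + 134*c + 308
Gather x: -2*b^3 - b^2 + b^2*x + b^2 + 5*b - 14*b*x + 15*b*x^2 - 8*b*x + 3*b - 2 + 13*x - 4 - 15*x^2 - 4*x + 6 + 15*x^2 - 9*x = -2*b^3 + 15*b*x^2 + 8*b + x*(b^2 - 22*b)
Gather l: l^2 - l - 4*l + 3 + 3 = l^2 - 5*l + 6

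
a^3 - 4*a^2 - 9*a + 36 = (a - 4)*(a - 3)*(a + 3)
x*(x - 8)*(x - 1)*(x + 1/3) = x^4 - 26*x^3/3 + 5*x^2 + 8*x/3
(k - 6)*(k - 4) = k^2 - 10*k + 24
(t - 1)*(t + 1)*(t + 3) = t^3 + 3*t^2 - t - 3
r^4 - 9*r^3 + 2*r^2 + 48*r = r*(r - 8)*(r - 3)*(r + 2)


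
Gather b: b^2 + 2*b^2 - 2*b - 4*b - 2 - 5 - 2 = 3*b^2 - 6*b - 9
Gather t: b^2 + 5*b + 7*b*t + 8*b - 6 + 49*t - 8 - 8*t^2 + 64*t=b^2 + 13*b - 8*t^2 + t*(7*b + 113) - 14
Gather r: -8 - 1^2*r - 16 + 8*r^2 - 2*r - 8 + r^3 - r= r^3 + 8*r^2 - 4*r - 32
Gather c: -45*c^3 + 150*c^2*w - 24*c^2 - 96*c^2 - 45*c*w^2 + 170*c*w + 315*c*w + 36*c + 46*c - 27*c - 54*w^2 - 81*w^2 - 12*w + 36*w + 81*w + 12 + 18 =-45*c^3 + c^2*(150*w - 120) + c*(-45*w^2 + 485*w + 55) - 135*w^2 + 105*w + 30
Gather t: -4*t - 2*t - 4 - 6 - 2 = -6*t - 12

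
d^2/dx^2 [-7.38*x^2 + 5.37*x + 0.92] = -14.7600000000000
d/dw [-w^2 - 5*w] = -2*w - 5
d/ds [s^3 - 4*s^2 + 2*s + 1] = 3*s^2 - 8*s + 2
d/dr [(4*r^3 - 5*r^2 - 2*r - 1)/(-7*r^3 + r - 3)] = (-35*r^4 - 20*r^3 - 62*r^2 + 30*r + 7)/(49*r^6 - 14*r^4 + 42*r^3 + r^2 - 6*r + 9)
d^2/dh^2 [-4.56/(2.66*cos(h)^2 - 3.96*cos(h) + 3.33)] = (129.058944*(1 - cos(h)^2)^2 - 144.099648*cos(h)^3 - 25.528704*cos(h)^2 + 348.331104*cos(h) - 191.292)/(2.66*cos(h)^2 - 3.96*cos(h) + 3.33)^3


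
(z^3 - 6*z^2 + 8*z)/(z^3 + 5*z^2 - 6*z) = (z^2 - 6*z + 8)/(z^2 + 5*z - 6)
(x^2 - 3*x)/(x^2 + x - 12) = x/(x + 4)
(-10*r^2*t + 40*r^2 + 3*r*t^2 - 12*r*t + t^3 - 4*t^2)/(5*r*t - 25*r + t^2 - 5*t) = (-2*r*t + 8*r + t^2 - 4*t)/(t - 5)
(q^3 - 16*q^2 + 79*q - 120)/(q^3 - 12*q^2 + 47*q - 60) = (q - 8)/(q - 4)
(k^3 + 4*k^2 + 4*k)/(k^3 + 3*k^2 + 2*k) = (k + 2)/(k + 1)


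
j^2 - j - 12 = (j - 4)*(j + 3)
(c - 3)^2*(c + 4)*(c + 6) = c^4 + 4*c^3 - 27*c^2 - 54*c + 216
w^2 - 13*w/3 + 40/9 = (w - 8/3)*(w - 5/3)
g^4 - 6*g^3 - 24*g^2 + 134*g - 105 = (g - 7)*(g - 3)*(g - 1)*(g + 5)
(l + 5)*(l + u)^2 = l^3 + 2*l^2*u + 5*l^2 + l*u^2 + 10*l*u + 5*u^2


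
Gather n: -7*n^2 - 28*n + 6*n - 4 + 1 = -7*n^2 - 22*n - 3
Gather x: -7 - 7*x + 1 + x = -6*x - 6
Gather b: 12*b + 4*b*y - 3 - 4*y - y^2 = b*(4*y + 12) - y^2 - 4*y - 3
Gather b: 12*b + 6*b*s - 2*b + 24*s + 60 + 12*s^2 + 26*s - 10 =b*(6*s + 10) + 12*s^2 + 50*s + 50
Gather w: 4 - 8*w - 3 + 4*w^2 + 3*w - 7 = 4*w^2 - 5*w - 6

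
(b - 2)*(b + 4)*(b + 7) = b^3 + 9*b^2 + 6*b - 56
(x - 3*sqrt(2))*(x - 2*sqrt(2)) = x^2 - 5*sqrt(2)*x + 12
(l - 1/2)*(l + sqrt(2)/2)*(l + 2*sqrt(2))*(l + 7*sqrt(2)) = l^4 - l^3/2 + 19*sqrt(2)*l^3/2 - 19*sqrt(2)*l^2/4 + 37*l^2 - 37*l/2 + 14*sqrt(2)*l - 7*sqrt(2)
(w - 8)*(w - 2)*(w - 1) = w^3 - 11*w^2 + 26*w - 16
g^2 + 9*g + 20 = (g + 4)*(g + 5)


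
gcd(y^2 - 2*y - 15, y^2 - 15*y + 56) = 1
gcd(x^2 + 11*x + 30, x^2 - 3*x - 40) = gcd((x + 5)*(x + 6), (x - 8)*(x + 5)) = x + 5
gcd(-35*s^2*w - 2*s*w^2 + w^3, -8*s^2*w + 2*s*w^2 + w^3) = w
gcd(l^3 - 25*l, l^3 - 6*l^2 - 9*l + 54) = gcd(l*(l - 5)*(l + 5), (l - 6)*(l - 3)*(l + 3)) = 1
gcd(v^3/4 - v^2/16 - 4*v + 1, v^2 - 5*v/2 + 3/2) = 1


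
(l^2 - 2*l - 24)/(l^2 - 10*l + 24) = (l + 4)/(l - 4)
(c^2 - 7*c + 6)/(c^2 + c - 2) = (c - 6)/(c + 2)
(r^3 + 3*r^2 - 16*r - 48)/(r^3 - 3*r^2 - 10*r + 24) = (r + 4)/(r - 2)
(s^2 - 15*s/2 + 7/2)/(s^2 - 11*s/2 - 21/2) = (2*s - 1)/(2*s + 3)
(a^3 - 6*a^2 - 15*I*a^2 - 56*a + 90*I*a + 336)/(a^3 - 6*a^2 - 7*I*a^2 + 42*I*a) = (a - 8*I)/a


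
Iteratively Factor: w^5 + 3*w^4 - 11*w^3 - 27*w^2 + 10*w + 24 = (w + 4)*(w^4 - w^3 - 7*w^2 + w + 6) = (w + 2)*(w + 4)*(w^3 - 3*w^2 - w + 3) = (w - 3)*(w + 2)*(w + 4)*(w^2 - 1) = (w - 3)*(w - 1)*(w + 2)*(w + 4)*(w + 1)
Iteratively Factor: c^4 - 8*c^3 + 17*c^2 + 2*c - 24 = (c - 4)*(c^3 - 4*c^2 + c + 6) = (c - 4)*(c - 3)*(c^2 - c - 2) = (c - 4)*(c - 3)*(c + 1)*(c - 2)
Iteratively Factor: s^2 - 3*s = (s)*(s - 3)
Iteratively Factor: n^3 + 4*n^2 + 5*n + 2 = (n + 1)*(n^2 + 3*n + 2) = (n + 1)*(n + 2)*(n + 1)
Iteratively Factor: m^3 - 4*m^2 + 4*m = (m)*(m^2 - 4*m + 4) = m*(m - 2)*(m - 2)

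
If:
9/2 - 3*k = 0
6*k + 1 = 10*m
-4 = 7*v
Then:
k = 3/2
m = 1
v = -4/7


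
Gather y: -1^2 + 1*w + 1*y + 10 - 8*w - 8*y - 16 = -7*w - 7*y - 7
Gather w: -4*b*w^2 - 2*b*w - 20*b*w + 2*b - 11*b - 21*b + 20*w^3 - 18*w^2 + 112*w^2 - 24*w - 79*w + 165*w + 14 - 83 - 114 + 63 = -30*b + 20*w^3 + w^2*(94 - 4*b) + w*(62 - 22*b) - 120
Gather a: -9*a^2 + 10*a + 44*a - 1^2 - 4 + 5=-9*a^2 + 54*a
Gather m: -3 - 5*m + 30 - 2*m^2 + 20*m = -2*m^2 + 15*m + 27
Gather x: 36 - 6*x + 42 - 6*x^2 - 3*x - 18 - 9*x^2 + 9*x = 60 - 15*x^2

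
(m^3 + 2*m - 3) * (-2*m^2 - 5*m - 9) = -2*m^5 - 5*m^4 - 13*m^3 - 4*m^2 - 3*m + 27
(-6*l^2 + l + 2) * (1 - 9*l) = 54*l^3 - 15*l^2 - 17*l + 2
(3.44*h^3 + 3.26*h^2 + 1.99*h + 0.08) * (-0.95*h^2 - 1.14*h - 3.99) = -3.268*h^5 - 7.0186*h^4 - 19.3325*h^3 - 15.352*h^2 - 8.0313*h - 0.3192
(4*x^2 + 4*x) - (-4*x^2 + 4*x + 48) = 8*x^2 - 48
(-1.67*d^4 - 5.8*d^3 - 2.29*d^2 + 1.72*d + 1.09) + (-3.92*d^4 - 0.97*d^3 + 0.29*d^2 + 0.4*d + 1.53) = -5.59*d^4 - 6.77*d^3 - 2.0*d^2 + 2.12*d + 2.62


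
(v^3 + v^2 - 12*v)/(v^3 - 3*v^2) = (v + 4)/v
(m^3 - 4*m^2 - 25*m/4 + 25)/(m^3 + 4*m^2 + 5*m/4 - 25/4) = (2*m^2 - 13*m + 20)/(2*m^2 + 3*m - 5)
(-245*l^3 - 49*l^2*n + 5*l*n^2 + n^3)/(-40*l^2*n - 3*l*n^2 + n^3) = (49*l^2 - n^2)/(n*(8*l - n))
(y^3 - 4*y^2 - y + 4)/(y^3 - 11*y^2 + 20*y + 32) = (y - 1)/(y - 8)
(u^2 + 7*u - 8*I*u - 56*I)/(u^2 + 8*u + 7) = (u - 8*I)/(u + 1)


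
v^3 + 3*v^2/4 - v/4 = v*(v - 1/4)*(v + 1)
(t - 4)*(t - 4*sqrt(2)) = t^2 - 4*sqrt(2)*t - 4*t + 16*sqrt(2)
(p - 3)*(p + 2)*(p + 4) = p^3 + 3*p^2 - 10*p - 24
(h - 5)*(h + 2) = h^2 - 3*h - 10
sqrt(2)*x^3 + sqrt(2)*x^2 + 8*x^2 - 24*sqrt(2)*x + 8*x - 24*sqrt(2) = (x - 2*sqrt(2))*(x + 6*sqrt(2))*(sqrt(2)*x + sqrt(2))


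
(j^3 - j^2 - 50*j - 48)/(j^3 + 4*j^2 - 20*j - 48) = (j^2 - 7*j - 8)/(j^2 - 2*j - 8)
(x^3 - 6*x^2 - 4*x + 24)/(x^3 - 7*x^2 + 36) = (x - 2)/(x - 3)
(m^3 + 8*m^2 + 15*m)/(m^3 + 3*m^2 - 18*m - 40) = m*(m + 3)/(m^2 - 2*m - 8)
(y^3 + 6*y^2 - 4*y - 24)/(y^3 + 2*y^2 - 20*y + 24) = (y + 2)/(y - 2)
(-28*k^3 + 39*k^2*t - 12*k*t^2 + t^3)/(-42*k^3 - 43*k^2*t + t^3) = (4*k^2 - 5*k*t + t^2)/(6*k^2 + 7*k*t + t^2)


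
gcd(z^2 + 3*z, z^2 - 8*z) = z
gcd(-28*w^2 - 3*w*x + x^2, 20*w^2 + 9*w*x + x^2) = 4*w + x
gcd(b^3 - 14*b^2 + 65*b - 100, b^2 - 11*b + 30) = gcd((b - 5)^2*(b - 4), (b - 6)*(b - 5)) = b - 5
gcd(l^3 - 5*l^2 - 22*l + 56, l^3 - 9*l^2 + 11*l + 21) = l - 7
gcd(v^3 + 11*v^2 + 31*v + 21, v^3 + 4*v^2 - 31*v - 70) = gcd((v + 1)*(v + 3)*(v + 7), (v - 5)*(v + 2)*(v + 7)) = v + 7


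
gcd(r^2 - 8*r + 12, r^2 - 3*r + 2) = r - 2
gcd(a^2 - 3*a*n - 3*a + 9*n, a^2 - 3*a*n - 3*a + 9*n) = a^2 - 3*a*n - 3*a + 9*n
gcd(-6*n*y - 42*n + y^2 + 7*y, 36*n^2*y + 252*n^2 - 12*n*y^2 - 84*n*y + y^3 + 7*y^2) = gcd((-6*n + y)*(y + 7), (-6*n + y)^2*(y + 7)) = -6*n*y - 42*n + y^2 + 7*y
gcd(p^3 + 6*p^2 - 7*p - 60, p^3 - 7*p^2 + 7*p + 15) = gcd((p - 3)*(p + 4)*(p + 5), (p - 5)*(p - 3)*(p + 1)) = p - 3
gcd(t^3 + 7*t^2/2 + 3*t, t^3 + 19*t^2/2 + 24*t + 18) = t^2 + 7*t/2 + 3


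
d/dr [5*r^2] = 10*r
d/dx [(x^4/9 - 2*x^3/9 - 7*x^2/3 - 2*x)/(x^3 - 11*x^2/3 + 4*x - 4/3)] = (3*x^6 - 22*x^5 + 121*x^4 + 44*x^3 - 426*x^2 + 168*x + 72)/(3*(9*x^6 - 66*x^5 + 193*x^4 - 288*x^3 + 232*x^2 - 96*x + 16))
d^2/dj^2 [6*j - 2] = 0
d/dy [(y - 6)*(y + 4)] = 2*y - 2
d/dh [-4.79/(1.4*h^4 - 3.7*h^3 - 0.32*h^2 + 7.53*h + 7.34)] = (26.824*h^3 - 53.169*h^2 - 3.0656*h + 36.0687)/(1.4*h^4 - 3.7*h^3 - 0.32*h^2 + 7.53*h + 7.34)^2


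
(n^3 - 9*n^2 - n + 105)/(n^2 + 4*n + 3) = (n^2 - 12*n + 35)/(n + 1)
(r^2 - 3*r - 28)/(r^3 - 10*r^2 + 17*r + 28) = (r + 4)/(r^2 - 3*r - 4)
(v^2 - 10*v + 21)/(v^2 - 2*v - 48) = (-v^2 + 10*v - 21)/(-v^2 + 2*v + 48)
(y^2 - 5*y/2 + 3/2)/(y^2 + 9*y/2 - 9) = (y - 1)/(y + 6)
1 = 1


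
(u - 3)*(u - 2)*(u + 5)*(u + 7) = u^4 + 7*u^3 - 19*u^2 - 103*u + 210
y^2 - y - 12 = (y - 4)*(y + 3)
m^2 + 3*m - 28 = (m - 4)*(m + 7)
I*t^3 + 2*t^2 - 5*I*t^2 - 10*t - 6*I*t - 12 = (t - 6)*(t - 2*I)*(I*t + I)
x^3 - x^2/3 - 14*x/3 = x*(x - 7/3)*(x + 2)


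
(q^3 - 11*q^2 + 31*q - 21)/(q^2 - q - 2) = (-q^3 + 11*q^2 - 31*q + 21)/(-q^2 + q + 2)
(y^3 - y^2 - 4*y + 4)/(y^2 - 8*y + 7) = (y^2 - 4)/(y - 7)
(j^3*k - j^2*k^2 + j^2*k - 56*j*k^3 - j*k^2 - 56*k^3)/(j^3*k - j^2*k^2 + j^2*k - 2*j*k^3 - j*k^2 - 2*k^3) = (j^2 - j*k - 56*k^2)/(j^2 - j*k - 2*k^2)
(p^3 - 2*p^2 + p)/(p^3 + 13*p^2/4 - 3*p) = 4*(p^2 - 2*p + 1)/(4*p^2 + 13*p - 12)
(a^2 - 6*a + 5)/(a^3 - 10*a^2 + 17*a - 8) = (a - 5)/(a^2 - 9*a + 8)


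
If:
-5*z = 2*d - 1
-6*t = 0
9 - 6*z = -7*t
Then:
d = -13/4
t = 0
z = 3/2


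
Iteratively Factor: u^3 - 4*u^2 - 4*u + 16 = (u - 2)*(u^2 - 2*u - 8) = (u - 4)*(u - 2)*(u + 2)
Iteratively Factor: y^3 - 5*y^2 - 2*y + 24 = (y + 2)*(y^2 - 7*y + 12) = (y - 3)*(y + 2)*(y - 4)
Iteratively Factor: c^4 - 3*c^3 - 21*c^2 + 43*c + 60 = (c + 4)*(c^3 - 7*c^2 + 7*c + 15) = (c + 1)*(c + 4)*(c^2 - 8*c + 15) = (c - 3)*(c + 1)*(c + 4)*(c - 5)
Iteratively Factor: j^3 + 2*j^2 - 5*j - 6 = (j + 3)*(j^2 - j - 2) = (j - 2)*(j + 3)*(j + 1)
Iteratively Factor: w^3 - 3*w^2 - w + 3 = (w - 3)*(w^2 - 1) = (w - 3)*(w + 1)*(w - 1)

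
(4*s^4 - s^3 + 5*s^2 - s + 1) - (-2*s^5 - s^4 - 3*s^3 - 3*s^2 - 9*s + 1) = 2*s^5 + 5*s^4 + 2*s^3 + 8*s^2 + 8*s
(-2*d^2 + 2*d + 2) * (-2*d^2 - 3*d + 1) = 4*d^4 + 2*d^3 - 12*d^2 - 4*d + 2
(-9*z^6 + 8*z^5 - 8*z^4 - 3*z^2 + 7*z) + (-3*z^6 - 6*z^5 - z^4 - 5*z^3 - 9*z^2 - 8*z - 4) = -12*z^6 + 2*z^5 - 9*z^4 - 5*z^3 - 12*z^2 - z - 4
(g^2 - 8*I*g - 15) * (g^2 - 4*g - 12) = g^4 - 4*g^3 - 8*I*g^3 - 27*g^2 + 32*I*g^2 + 60*g + 96*I*g + 180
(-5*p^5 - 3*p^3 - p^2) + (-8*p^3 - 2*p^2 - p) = -5*p^5 - 11*p^3 - 3*p^2 - p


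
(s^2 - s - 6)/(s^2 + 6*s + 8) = (s - 3)/(s + 4)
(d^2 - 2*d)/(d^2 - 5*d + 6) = d/(d - 3)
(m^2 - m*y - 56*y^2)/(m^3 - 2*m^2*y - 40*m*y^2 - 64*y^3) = (m + 7*y)/(m^2 + 6*m*y + 8*y^2)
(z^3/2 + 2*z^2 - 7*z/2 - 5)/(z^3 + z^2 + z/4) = 2*(z^3 + 4*z^2 - 7*z - 10)/(z*(4*z^2 + 4*z + 1))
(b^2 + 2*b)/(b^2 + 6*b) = (b + 2)/(b + 6)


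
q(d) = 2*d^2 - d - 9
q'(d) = 4*d - 1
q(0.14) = -9.10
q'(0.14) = -0.44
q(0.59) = -8.89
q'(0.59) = 1.36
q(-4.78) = 41.48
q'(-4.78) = -20.12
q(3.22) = 8.52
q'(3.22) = 11.88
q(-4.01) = 27.17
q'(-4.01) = -17.04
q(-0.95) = -6.24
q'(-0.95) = -4.80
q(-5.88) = 66.03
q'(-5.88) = -24.52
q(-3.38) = 17.23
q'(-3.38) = -14.52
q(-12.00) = 291.00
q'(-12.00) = -49.00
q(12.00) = 267.00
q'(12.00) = 47.00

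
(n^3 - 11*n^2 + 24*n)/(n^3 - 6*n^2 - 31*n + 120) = n/(n + 5)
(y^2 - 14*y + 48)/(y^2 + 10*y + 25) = (y^2 - 14*y + 48)/(y^2 + 10*y + 25)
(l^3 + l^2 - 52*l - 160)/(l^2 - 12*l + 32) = (l^2 + 9*l + 20)/(l - 4)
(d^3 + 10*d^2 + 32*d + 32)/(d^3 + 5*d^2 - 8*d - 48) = (d + 2)/(d - 3)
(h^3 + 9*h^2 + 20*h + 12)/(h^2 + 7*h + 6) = h + 2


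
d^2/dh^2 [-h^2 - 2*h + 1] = -2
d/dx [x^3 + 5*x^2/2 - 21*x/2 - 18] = 3*x^2 + 5*x - 21/2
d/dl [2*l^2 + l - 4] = 4*l + 1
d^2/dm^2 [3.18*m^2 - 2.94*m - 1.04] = 6.36000000000000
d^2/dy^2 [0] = 0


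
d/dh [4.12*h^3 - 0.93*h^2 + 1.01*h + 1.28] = 12.36*h^2 - 1.86*h + 1.01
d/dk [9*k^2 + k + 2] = 18*k + 1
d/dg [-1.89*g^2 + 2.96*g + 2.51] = 2.96 - 3.78*g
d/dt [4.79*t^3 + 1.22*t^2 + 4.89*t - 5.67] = 14.37*t^2 + 2.44*t + 4.89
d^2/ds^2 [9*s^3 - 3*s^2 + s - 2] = 54*s - 6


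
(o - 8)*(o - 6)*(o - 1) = o^3 - 15*o^2 + 62*o - 48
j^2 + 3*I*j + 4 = (j - I)*(j + 4*I)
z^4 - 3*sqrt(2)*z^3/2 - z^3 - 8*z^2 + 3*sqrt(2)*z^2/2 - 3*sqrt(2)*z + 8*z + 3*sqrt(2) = (z - 1)*(z - 3*sqrt(2))*(z + sqrt(2)/2)*(z + sqrt(2))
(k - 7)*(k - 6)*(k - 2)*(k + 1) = k^4 - 14*k^3 + 53*k^2 - 16*k - 84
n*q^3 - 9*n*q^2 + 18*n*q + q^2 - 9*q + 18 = (q - 6)*(q - 3)*(n*q + 1)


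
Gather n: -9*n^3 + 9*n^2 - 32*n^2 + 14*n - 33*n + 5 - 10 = -9*n^3 - 23*n^2 - 19*n - 5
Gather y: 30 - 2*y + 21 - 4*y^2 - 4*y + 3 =-4*y^2 - 6*y + 54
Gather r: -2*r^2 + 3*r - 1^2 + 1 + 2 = -2*r^2 + 3*r + 2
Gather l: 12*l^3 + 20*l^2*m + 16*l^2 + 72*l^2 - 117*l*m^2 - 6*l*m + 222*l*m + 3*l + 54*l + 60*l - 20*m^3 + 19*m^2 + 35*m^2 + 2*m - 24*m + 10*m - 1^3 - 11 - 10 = 12*l^3 + l^2*(20*m + 88) + l*(-117*m^2 + 216*m + 117) - 20*m^3 + 54*m^2 - 12*m - 22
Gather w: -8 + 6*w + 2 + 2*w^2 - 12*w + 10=2*w^2 - 6*w + 4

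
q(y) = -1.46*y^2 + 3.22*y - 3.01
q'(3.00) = -5.54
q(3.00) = -6.49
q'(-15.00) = 47.02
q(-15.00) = -379.81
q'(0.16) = 2.75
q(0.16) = -2.53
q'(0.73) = 1.09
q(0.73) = -1.44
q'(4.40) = -9.63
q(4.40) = -17.11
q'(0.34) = 2.23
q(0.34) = -2.08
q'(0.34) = 2.23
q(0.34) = -2.08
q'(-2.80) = 11.40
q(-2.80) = -23.47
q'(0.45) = 1.91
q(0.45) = -1.86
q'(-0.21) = 3.83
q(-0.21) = -3.75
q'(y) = 3.22 - 2.92*y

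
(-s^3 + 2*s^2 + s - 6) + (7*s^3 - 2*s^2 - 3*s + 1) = 6*s^3 - 2*s - 5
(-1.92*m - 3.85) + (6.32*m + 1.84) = 4.4*m - 2.01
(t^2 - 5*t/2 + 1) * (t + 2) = t^3 - t^2/2 - 4*t + 2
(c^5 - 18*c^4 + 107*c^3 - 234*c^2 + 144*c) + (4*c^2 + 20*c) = c^5 - 18*c^4 + 107*c^3 - 230*c^2 + 164*c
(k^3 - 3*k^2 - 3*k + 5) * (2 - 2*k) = -2*k^4 + 8*k^3 - 16*k + 10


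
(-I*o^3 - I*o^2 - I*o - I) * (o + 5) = -I*o^4 - 6*I*o^3 - 6*I*o^2 - 6*I*o - 5*I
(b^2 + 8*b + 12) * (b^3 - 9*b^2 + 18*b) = b^5 - b^4 - 42*b^3 + 36*b^2 + 216*b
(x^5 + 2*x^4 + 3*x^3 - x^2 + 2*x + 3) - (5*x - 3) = x^5 + 2*x^4 + 3*x^3 - x^2 - 3*x + 6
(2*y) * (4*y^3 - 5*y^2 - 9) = 8*y^4 - 10*y^3 - 18*y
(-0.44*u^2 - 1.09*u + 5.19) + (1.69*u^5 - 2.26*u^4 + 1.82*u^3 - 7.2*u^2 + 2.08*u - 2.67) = 1.69*u^5 - 2.26*u^4 + 1.82*u^3 - 7.64*u^2 + 0.99*u + 2.52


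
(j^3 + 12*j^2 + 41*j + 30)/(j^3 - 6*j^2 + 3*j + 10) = (j^2 + 11*j + 30)/(j^2 - 7*j + 10)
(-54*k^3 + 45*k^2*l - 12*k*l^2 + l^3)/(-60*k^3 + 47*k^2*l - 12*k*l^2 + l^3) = (18*k^2 - 9*k*l + l^2)/(20*k^2 - 9*k*l + l^2)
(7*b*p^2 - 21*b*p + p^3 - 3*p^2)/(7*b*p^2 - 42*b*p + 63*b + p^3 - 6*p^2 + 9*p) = p/(p - 3)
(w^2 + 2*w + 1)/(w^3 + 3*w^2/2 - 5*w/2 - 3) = 2*(w + 1)/(2*w^2 + w - 6)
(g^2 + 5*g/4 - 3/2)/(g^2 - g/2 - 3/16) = 4*(g + 2)/(4*g + 1)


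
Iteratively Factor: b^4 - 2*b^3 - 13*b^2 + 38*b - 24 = (b - 3)*(b^3 + b^2 - 10*b + 8) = (b - 3)*(b - 1)*(b^2 + 2*b - 8) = (b - 3)*(b - 2)*(b - 1)*(b + 4)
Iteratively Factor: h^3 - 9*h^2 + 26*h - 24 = (h - 4)*(h^2 - 5*h + 6) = (h - 4)*(h - 3)*(h - 2)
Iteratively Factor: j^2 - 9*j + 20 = (j - 4)*(j - 5)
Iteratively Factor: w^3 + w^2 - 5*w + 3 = (w - 1)*(w^2 + 2*w - 3) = (w - 1)^2*(w + 3)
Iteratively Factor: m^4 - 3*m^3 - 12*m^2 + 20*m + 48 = (m - 4)*(m^3 + m^2 - 8*m - 12) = (m - 4)*(m - 3)*(m^2 + 4*m + 4) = (m - 4)*(m - 3)*(m + 2)*(m + 2)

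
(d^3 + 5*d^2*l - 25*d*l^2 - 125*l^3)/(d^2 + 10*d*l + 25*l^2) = d - 5*l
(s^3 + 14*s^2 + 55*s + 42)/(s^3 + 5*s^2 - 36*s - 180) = (s^2 + 8*s + 7)/(s^2 - s - 30)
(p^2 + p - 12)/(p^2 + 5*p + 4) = (p - 3)/(p + 1)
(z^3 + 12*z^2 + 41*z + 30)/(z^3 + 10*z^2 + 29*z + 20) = (z + 6)/(z + 4)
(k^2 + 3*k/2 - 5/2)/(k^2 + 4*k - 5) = (k + 5/2)/(k + 5)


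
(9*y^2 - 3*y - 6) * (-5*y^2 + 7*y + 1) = -45*y^4 + 78*y^3 + 18*y^2 - 45*y - 6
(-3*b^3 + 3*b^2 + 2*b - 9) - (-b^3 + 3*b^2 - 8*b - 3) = -2*b^3 + 10*b - 6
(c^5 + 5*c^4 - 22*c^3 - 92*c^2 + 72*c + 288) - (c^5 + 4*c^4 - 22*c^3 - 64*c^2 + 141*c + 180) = c^4 - 28*c^2 - 69*c + 108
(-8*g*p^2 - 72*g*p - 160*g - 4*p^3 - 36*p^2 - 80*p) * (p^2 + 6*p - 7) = -8*g*p^4 - 120*g*p^3 - 536*g*p^2 - 456*g*p + 1120*g - 4*p^5 - 60*p^4 - 268*p^3 - 228*p^2 + 560*p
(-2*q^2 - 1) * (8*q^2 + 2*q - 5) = -16*q^4 - 4*q^3 + 2*q^2 - 2*q + 5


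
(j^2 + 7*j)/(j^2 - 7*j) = (j + 7)/(j - 7)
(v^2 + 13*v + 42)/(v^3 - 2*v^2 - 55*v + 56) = (v + 6)/(v^2 - 9*v + 8)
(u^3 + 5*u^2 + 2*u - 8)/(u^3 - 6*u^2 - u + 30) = (u^2 + 3*u - 4)/(u^2 - 8*u + 15)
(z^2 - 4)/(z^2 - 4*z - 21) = (4 - z^2)/(-z^2 + 4*z + 21)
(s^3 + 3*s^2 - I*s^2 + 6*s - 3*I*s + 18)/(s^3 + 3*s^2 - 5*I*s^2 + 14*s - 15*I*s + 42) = (s - 3*I)/(s - 7*I)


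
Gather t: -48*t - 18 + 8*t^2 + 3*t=8*t^2 - 45*t - 18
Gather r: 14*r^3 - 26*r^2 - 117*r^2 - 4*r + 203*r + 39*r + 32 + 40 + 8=14*r^3 - 143*r^2 + 238*r + 80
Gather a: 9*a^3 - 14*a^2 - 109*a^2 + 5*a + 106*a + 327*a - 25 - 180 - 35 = 9*a^3 - 123*a^2 + 438*a - 240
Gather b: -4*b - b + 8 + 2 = 10 - 5*b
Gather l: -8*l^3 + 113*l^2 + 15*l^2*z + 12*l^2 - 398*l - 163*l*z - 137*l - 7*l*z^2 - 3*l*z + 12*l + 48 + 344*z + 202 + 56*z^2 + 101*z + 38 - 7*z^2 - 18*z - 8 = -8*l^3 + l^2*(15*z + 125) + l*(-7*z^2 - 166*z - 523) + 49*z^2 + 427*z + 280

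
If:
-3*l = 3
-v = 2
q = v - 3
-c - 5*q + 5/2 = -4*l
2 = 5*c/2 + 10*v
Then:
No Solution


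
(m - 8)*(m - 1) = m^2 - 9*m + 8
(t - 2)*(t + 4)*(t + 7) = t^3 + 9*t^2 + 6*t - 56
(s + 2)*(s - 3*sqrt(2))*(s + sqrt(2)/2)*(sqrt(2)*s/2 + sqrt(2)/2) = sqrt(2)*s^4/2 - 5*s^3/2 + 3*sqrt(2)*s^3/2 - 15*s^2/2 - sqrt(2)*s^2/2 - 9*sqrt(2)*s/2 - 5*s - 3*sqrt(2)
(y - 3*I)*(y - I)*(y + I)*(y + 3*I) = y^4 + 10*y^2 + 9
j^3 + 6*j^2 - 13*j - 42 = (j - 3)*(j + 2)*(j + 7)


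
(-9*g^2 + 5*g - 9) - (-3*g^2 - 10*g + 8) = -6*g^2 + 15*g - 17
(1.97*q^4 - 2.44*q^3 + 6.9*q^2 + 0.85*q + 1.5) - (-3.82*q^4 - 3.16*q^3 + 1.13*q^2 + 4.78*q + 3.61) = 5.79*q^4 + 0.72*q^3 + 5.77*q^2 - 3.93*q - 2.11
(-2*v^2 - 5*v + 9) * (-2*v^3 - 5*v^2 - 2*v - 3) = 4*v^5 + 20*v^4 + 11*v^3 - 29*v^2 - 3*v - 27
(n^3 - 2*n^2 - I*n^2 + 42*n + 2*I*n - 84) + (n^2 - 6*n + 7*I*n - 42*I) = n^3 - n^2 - I*n^2 + 36*n + 9*I*n - 84 - 42*I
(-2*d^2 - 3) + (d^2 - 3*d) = -d^2 - 3*d - 3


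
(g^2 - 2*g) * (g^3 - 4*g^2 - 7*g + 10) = g^5 - 6*g^4 + g^3 + 24*g^2 - 20*g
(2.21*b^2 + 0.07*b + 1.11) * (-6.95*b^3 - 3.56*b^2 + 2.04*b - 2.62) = -15.3595*b^5 - 8.3541*b^4 - 3.4553*b^3 - 9.599*b^2 + 2.081*b - 2.9082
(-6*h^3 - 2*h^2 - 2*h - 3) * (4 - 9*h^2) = 54*h^5 + 18*h^4 - 6*h^3 + 19*h^2 - 8*h - 12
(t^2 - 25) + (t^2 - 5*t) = 2*t^2 - 5*t - 25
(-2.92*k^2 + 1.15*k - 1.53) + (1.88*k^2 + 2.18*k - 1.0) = -1.04*k^2 + 3.33*k - 2.53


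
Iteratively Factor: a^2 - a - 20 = (a - 5)*(a + 4)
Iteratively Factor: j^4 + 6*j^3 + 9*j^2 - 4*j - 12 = (j + 2)*(j^3 + 4*j^2 + j - 6) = (j + 2)*(j + 3)*(j^2 + j - 2) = (j - 1)*(j + 2)*(j + 3)*(j + 2)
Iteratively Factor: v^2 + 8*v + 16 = (v + 4)*(v + 4)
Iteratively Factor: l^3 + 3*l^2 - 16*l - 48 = (l - 4)*(l^2 + 7*l + 12) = (l - 4)*(l + 4)*(l + 3)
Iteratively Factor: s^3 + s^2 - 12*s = (s)*(s^2 + s - 12) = s*(s - 3)*(s + 4)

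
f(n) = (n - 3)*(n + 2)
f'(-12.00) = -25.00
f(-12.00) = 150.00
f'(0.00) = -1.00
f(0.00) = -6.00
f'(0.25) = -0.50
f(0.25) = -6.19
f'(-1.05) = -3.10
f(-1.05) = -3.85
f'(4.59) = 8.18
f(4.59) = 10.48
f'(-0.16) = -1.32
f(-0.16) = -5.81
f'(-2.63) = -6.26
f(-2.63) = 3.55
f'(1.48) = 1.96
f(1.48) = -5.29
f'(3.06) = 5.12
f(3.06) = 0.30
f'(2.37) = 3.74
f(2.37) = -2.75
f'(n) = 2*n - 1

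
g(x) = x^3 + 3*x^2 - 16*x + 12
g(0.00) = 12.00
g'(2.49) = 17.54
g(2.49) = 6.20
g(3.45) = 33.57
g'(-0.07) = -16.41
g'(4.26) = 64.00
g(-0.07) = 13.13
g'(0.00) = -16.00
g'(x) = 3*x^2 + 6*x - 16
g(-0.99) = 29.81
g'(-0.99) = -19.00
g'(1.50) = -0.25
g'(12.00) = 488.00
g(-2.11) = 49.72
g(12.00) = 1980.00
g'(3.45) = 40.41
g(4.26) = 75.59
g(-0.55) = 21.54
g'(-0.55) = -18.39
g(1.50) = -1.88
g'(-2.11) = -15.30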